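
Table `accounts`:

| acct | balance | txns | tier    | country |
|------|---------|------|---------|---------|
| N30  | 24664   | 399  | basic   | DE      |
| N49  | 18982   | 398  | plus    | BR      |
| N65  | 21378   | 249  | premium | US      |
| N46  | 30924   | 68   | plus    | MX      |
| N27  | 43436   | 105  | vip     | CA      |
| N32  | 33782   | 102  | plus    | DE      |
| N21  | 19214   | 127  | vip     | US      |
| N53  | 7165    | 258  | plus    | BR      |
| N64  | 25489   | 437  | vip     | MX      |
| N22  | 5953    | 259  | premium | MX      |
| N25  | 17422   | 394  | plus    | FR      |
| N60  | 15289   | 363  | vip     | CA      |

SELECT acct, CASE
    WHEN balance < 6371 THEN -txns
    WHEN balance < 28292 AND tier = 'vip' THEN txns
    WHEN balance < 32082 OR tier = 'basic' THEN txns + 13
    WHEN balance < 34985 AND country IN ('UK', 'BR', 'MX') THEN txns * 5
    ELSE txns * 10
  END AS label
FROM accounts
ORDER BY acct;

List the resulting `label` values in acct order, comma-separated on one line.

127, -259, 407, 1050, 412, 1020, 81, 411, 271, 363, 437, 262

acct=N21: balance < 28292 AND tier = 'vip' → 127
acct=N22: balance < 6371 → -259
acct=N25: balance < 32082 OR tier = 'basic' → 407
acct=N27: ELSE → 1050
acct=N30: balance < 32082 OR tier = 'basic' → 412
acct=N32: ELSE → 1020
acct=N46: balance < 32082 OR tier = 'basic' → 81
acct=N49: balance < 32082 OR tier = 'basic' → 411
acct=N53: balance < 32082 OR tier = 'basic' → 271
acct=N60: balance < 28292 AND tier = 'vip' → 363
acct=N64: balance < 28292 AND tier = 'vip' → 437
acct=N65: balance < 32082 OR tier = 'basic' → 262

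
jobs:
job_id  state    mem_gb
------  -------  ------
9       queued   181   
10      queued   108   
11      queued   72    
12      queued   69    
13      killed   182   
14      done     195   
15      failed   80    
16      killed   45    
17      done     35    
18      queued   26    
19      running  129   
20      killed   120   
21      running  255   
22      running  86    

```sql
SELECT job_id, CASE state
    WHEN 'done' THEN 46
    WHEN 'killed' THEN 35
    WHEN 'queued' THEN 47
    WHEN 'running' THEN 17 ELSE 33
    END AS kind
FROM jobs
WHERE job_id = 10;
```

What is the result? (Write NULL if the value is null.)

47

job_id = 10: state=queued, mem_gb=108.
state='done' → false
state='killed' → false
state='queued' → true → 47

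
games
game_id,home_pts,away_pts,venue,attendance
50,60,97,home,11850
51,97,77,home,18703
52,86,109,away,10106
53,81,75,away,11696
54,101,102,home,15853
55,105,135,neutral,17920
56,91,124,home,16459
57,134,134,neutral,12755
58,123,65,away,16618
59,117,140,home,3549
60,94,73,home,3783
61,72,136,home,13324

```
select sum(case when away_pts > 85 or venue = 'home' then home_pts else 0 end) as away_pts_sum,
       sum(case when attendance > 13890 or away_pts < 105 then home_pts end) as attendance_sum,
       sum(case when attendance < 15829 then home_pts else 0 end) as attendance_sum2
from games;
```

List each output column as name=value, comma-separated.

[away_pts_sum: away_pts > 85 or venue = 'home']
game_id=50: ✓ → 60
game_id=51: ✓ → 97
game_id=52: ✓ → 86
game_id=53: ✗
game_id=54: ✓ → 101
game_id=55: ✓ → 105
game_id=56: ✓ → 91
game_id=57: ✓ → 134
game_id=58: ✗
game_id=59: ✓ → 117
game_id=60: ✓ → 94
game_id=61: ✓ → 72
away_pts_sum = 60 + 97 + 86 + 101 + 105 + 91 + 134 + 117 + 94 + 72 = 957
—
[attendance_sum: attendance > 13890 or away_pts < 105]
game_id=50: ✓ → 60
game_id=51: ✓ → 97
game_id=52: ✗
game_id=53: ✓ → 81
game_id=54: ✓ → 101
game_id=55: ✓ → 105
game_id=56: ✓ → 91
game_id=57: ✗
game_id=58: ✓ → 123
game_id=59: ✗
game_id=60: ✓ → 94
game_id=61: ✗
attendance_sum = 60 + 97 + 81 + 101 + 105 + 91 + 123 + 94 = 752
—
[attendance_sum2: attendance < 15829]
game_id=50: ✓ → 60
game_id=51: ✗
game_id=52: ✓ → 86
game_id=53: ✓ → 81
game_id=54: ✗
game_id=55: ✗
game_id=56: ✗
game_id=57: ✓ → 134
game_id=58: ✗
game_id=59: ✓ → 117
game_id=60: ✓ → 94
game_id=61: ✓ → 72
attendance_sum2 = 60 + 86 + 81 + 134 + 117 + 94 + 72 = 644

away_pts_sum=957, attendance_sum=752, attendance_sum2=644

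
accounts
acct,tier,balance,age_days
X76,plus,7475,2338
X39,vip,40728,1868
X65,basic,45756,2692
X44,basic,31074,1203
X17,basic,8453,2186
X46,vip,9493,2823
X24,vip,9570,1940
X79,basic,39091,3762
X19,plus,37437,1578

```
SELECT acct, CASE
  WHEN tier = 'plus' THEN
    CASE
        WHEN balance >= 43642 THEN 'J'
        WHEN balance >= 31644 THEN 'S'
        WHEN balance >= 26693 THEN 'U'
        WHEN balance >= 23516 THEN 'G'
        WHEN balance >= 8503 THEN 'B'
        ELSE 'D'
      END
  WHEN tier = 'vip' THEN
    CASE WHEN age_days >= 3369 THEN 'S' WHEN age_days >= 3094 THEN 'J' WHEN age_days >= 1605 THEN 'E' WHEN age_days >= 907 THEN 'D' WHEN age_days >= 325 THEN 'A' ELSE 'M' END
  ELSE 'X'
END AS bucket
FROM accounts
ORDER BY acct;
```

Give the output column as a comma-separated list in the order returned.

X, S, E, E, X, E, X, D, X

acct=X17: tier='basic' → outer ELSE → X
acct=X19: tier='plus' → inner[balance >= 31644] → S
acct=X24: tier='vip' → inner[age_days >= 1605] → E
acct=X39: tier='vip' → inner[age_days >= 1605] → E
acct=X44: tier='basic' → outer ELSE → X
acct=X46: tier='vip' → inner[age_days >= 1605] → E
acct=X65: tier='basic' → outer ELSE → X
acct=X76: tier='plus' → inner[ELSE] → D
acct=X79: tier='basic' → outer ELSE → X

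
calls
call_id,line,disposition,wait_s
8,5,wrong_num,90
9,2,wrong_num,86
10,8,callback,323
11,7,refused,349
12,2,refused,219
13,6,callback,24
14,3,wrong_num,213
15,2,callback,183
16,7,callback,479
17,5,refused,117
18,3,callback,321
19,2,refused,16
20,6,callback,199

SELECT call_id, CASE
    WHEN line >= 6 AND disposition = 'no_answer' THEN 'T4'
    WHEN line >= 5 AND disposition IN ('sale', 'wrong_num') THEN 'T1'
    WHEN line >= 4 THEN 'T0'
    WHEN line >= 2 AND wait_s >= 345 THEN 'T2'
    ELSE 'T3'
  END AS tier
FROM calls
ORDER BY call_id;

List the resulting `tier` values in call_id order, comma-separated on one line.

call_id=8: line >= 5 AND disposition IN ('sale', 'wrong_num') → T1
call_id=9: ELSE → T3
call_id=10: line >= 4 → T0
call_id=11: line >= 4 → T0
call_id=12: ELSE → T3
call_id=13: line >= 4 → T0
call_id=14: ELSE → T3
call_id=15: ELSE → T3
call_id=16: line >= 4 → T0
call_id=17: line >= 4 → T0
call_id=18: ELSE → T3
call_id=19: ELSE → T3
call_id=20: line >= 4 → T0

T1, T3, T0, T0, T3, T0, T3, T3, T0, T0, T3, T3, T0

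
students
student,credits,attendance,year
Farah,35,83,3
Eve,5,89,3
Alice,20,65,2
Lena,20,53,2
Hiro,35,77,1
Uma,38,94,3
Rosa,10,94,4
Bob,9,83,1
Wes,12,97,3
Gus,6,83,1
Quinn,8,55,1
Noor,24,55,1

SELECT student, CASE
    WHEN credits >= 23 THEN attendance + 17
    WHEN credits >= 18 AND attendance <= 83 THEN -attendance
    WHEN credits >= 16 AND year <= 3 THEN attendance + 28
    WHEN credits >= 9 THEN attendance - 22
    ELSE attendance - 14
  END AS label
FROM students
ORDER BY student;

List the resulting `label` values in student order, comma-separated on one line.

-65, 61, 75, 100, 69, 94, -53, 72, 41, 72, 111, 75

student=Alice: credits >= 18 AND attendance <= 83 → -65
student=Bob: credits >= 9 → 61
student=Eve: ELSE → 75
student=Farah: credits >= 23 → 100
student=Gus: ELSE → 69
student=Hiro: credits >= 23 → 94
student=Lena: credits >= 18 AND attendance <= 83 → -53
student=Noor: credits >= 23 → 72
student=Quinn: ELSE → 41
student=Rosa: credits >= 9 → 72
student=Uma: credits >= 23 → 111
student=Wes: credits >= 9 → 75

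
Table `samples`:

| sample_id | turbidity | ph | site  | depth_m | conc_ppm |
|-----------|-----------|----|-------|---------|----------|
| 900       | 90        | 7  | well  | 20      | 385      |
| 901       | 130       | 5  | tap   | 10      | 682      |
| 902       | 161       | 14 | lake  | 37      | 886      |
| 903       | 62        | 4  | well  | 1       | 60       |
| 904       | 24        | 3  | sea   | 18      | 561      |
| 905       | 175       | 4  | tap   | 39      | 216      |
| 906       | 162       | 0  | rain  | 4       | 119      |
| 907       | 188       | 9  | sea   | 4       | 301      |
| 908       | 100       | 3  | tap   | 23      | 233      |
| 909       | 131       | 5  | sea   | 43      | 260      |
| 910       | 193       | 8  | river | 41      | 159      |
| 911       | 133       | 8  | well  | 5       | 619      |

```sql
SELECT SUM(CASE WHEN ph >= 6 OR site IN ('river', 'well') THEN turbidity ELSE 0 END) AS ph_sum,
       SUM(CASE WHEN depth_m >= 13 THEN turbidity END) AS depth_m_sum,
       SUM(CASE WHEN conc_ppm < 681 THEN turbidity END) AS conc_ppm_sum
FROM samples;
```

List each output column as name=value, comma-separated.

ph_sum=827, depth_m_sum=874, conc_ppm_sum=1258

[ph_sum: ph >= 6 OR site IN ('river', 'well')]
sample_id=900: ✓ → 90
sample_id=901: ✗
sample_id=902: ✓ → 161
sample_id=903: ✓ → 62
sample_id=904: ✗
sample_id=905: ✗
sample_id=906: ✗
sample_id=907: ✓ → 188
sample_id=908: ✗
sample_id=909: ✗
sample_id=910: ✓ → 193
sample_id=911: ✓ → 133
ph_sum = 90 + 161 + 62 + 188 + 193 + 133 = 827
—
[depth_m_sum: depth_m >= 13]
sample_id=900: ✓ → 90
sample_id=901: ✗
sample_id=902: ✓ → 161
sample_id=903: ✗
sample_id=904: ✓ → 24
sample_id=905: ✓ → 175
sample_id=906: ✗
sample_id=907: ✗
sample_id=908: ✓ → 100
sample_id=909: ✓ → 131
sample_id=910: ✓ → 193
sample_id=911: ✗
depth_m_sum = 90 + 161 + 24 + 175 + 100 + 131 + 193 = 874
—
[conc_ppm_sum: conc_ppm < 681]
sample_id=900: ✓ → 90
sample_id=901: ✗
sample_id=902: ✗
sample_id=903: ✓ → 62
sample_id=904: ✓ → 24
sample_id=905: ✓ → 175
sample_id=906: ✓ → 162
sample_id=907: ✓ → 188
sample_id=908: ✓ → 100
sample_id=909: ✓ → 131
sample_id=910: ✓ → 193
sample_id=911: ✓ → 133
conc_ppm_sum = 90 + 62 + 24 + 175 + 162 + 188 + 100 + 131 + 193 + 133 = 1258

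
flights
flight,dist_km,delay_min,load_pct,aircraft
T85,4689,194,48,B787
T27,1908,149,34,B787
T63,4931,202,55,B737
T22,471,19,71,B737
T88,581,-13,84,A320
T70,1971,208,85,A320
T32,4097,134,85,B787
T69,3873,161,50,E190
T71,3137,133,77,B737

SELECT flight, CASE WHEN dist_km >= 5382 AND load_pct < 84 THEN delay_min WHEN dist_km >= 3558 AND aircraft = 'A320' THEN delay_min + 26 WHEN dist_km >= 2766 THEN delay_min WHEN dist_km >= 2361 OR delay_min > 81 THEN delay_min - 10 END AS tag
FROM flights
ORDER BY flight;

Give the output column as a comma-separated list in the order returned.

flight=T22: (no match → NULL) → NULL
flight=T27: dist_km >= 2361 OR delay_min > 81 → 139
flight=T32: dist_km >= 2766 → 134
flight=T63: dist_km >= 2766 → 202
flight=T69: dist_km >= 2766 → 161
flight=T70: dist_km >= 2361 OR delay_min > 81 → 198
flight=T71: dist_km >= 2766 → 133
flight=T85: dist_km >= 2766 → 194
flight=T88: (no match → NULL) → NULL

NULL, 139, 134, 202, 161, 198, 133, 194, NULL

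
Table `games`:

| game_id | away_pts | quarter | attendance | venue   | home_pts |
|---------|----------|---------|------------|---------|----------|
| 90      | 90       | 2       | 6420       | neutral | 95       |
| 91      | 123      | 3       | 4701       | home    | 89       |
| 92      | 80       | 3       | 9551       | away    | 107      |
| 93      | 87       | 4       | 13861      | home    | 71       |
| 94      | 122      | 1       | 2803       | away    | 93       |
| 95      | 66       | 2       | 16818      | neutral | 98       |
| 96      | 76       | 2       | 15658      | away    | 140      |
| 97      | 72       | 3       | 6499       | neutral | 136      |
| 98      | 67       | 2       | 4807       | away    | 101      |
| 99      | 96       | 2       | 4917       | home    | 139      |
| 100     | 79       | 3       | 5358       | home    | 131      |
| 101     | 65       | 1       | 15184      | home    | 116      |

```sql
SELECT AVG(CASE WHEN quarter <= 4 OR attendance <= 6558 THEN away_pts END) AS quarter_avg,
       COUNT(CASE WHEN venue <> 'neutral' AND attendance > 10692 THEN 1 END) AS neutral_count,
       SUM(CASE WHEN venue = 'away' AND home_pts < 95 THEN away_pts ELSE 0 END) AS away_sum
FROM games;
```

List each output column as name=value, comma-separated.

[quarter_avg: quarter <= 4 OR attendance <= 6558]
game_id=90: ✓ → 90
game_id=91: ✓ → 123
game_id=92: ✓ → 80
game_id=93: ✓ → 87
game_id=94: ✓ → 122
game_id=95: ✓ → 66
game_id=96: ✓ → 76
game_id=97: ✓ → 72
game_id=98: ✓ → 67
game_id=99: ✓ → 96
game_id=100: ✓ → 79
game_id=101: ✓ → 65
quarter_avg = (90 + 123 + 80 + 87 + 122 + 66 + 76 + 72 + 67 + 96 + 79 + 65) / 12 = 85.25
—
[neutral_count: venue <> 'neutral' AND attendance > 10692]
game_id=90: ✗
game_id=91: ✗
game_id=92: ✗
game_id=93: ✓ → 1
game_id=94: ✗
game_id=95: ✗
game_id=96: ✓ → 1
game_id=97: ✗
game_id=98: ✗
game_id=99: ✗
game_id=100: ✗
game_id=101: ✓ → 1
neutral_count = COUNT(1, 1, 1) = 3
—
[away_sum: venue = 'away' AND home_pts < 95]
game_id=90: ✗
game_id=91: ✗
game_id=92: ✗
game_id=93: ✗
game_id=94: ✓ → 122
game_id=95: ✗
game_id=96: ✗
game_id=97: ✗
game_id=98: ✗
game_id=99: ✗
game_id=100: ✗
game_id=101: ✗
away_sum = 122

quarter_avg=85.25, neutral_count=3, away_sum=122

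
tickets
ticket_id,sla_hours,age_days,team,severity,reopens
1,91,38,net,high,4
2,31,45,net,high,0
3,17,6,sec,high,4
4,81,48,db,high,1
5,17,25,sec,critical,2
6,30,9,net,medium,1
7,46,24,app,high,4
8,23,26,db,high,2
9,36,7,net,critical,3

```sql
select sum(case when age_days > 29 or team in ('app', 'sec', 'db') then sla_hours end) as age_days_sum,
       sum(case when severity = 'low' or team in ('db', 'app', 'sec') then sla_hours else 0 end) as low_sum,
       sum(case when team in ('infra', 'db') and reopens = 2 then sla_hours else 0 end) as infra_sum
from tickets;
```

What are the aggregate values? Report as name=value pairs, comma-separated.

[age_days_sum: age_days > 29 or team in ('app', 'sec', 'db')]
ticket_id=1: ✓ → 91
ticket_id=2: ✓ → 31
ticket_id=3: ✓ → 17
ticket_id=4: ✓ → 81
ticket_id=5: ✓ → 17
ticket_id=6: ✗
ticket_id=7: ✓ → 46
ticket_id=8: ✓ → 23
ticket_id=9: ✗
age_days_sum = 91 + 31 + 17 + 81 + 17 + 46 + 23 = 306
—
[low_sum: severity = 'low' or team in ('db', 'app', 'sec')]
ticket_id=1: ✗
ticket_id=2: ✗
ticket_id=3: ✓ → 17
ticket_id=4: ✓ → 81
ticket_id=5: ✓ → 17
ticket_id=6: ✗
ticket_id=7: ✓ → 46
ticket_id=8: ✓ → 23
ticket_id=9: ✗
low_sum = 17 + 81 + 17 + 46 + 23 = 184
—
[infra_sum: team in ('infra', 'db') and reopens = 2]
ticket_id=1: ✗
ticket_id=2: ✗
ticket_id=3: ✗
ticket_id=4: ✗
ticket_id=5: ✗
ticket_id=6: ✗
ticket_id=7: ✗
ticket_id=8: ✓ → 23
ticket_id=9: ✗
infra_sum = 23

age_days_sum=306, low_sum=184, infra_sum=23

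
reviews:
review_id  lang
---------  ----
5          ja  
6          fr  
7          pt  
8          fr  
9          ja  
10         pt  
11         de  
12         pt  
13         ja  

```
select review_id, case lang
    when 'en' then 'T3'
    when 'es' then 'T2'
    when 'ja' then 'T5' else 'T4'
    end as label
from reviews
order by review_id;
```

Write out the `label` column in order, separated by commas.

T5, T4, T4, T4, T5, T4, T4, T4, T5

review_id=5: lang='ja' → T5
review_id=6: ELSE → T4
review_id=7: ELSE → T4
review_id=8: ELSE → T4
review_id=9: lang='ja' → T5
review_id=10: ELSE → T4
review_id=11: ELSE → T4
review_id=12: ELSE → T4
review_id=13: lang='ja' → T5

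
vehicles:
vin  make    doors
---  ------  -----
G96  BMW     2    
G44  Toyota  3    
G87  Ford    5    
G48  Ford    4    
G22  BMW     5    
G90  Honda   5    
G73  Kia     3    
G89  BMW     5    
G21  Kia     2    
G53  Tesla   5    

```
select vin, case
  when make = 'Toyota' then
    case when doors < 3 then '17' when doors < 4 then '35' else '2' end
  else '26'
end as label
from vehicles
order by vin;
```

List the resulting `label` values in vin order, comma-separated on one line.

26, 26, 35, 26, 26, 26, 26, 26, 26, 26

vin=G21: make='Kia' → outer ELSE → 26
vin=G22: make='BMW' → outer ELSE → 26
vin=G44: make='Toyota' → inner[doors < 4] → 35
vin=G48: make='Ford' → outer ELSE → 26
vin=G53: make='Tesla' → outer ELSE → 26
vin=G73: make='Kia' → outer ELSE → 26
vin=G87: make='Ford' → outer ELSE → 26
vin=G89: make='BMW' → outer ELSE → 26
vin=G90: make='Honda' → outer ELSE → 26
vin=G96: make='BMW' → outer ELSE → 26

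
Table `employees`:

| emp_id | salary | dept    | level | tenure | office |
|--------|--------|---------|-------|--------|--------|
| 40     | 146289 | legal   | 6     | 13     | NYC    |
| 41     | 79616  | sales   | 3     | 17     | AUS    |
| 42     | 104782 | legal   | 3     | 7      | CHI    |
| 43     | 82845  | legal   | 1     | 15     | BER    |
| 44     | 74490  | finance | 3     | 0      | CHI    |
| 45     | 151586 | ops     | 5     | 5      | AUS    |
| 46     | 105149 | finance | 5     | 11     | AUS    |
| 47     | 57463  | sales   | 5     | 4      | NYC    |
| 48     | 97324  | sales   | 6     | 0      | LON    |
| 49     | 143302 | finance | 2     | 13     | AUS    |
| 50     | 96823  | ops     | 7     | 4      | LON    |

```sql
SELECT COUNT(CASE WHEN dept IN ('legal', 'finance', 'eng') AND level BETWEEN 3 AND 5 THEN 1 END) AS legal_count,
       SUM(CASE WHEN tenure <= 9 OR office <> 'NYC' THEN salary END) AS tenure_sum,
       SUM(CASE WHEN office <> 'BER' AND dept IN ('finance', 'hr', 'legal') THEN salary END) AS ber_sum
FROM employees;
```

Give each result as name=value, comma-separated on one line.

legal_count=3, tenure_sum=993380, ber_sum=574012

[legal_count: dept IN ('legal', 'finance', 'eng') AND level BETWEEN 3 AND 5]
emp_id=40: ✗
emp_id=41: ✗
emp_id=42: ✓ → 1
emp_id=43: ✗
emp_id=44: ✓ → 1
emp_id=45: ✗
emp_id=46: ✓ → 1
emp_id=47: ✗
emp_id=48: ✗
emp_id=49: ✗
emp_id=50: ✗
legal_count = COUNT(1, 1, 1) = 3
—
[tenure_sum: tenure <= 9 OR office <> 'NYC']
emp_id=40: ✗
emp_id=41: ✓ → 79616
emp_id=42: ✓ → 104782
emp_id=43: ✓ → 82845
emp_id=44: ✓ → 74490
emp_id=45: ✓ → 151586
emp_id=46: ✓ → 105149
emp_id=47: ✓ → 57463
emp_id=48: ✓ → 97324
emp_id=49: ✓ → 143302
emp_id=50: ✓ → 96823
tenure_sum = 79616 + 104782 + 82845 + 74490 + 151586 + 105149 + 57463 + 97324 + 143302 + 96823 = 993380
—
[ber_sum: office <> 'BER' AND dept IN ('finance', 'hr', 'legal')]
emp_id=40: ✓ → 146289
emp_id=41: ✗
emp_id=42: ✓ → 104782
emp_id=43: ✗
emp_id=44: ✓ → 74490
emp_id=45: ✗
emp_id=46: ✓ → 105149
emp_id=47: ✗
emp_id=48: ✗
emp_id=49: ✓ → 143302
emp_id=50: ✗
ber_sum = 146289 + 104782 + 74490 + 105149 + 143302 = 574012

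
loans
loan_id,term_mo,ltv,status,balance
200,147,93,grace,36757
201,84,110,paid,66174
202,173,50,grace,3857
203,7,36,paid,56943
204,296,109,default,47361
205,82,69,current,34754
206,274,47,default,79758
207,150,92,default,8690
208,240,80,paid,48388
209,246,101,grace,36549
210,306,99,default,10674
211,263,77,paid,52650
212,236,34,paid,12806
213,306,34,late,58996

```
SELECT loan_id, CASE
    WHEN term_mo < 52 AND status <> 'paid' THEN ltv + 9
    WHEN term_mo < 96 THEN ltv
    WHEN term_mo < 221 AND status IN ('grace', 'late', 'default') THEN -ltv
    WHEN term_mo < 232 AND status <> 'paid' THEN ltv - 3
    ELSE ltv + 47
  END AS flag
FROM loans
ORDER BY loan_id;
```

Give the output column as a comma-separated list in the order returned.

-93, 110, -50, 36, 156, 69, 94, -92, 127, 148, 146, 124, 81, 81

loan_id=200: term_mo < 221 AND status IN ('grace', 'late', 'default') → -93
loan_id=201: term_mo < 96 → 110
loan_id=202: term_mo < 221 AND status IN ('grace', 'late', 'default') → -50
loan_id=203: term_mo < 96 → 36
loan_id=204: ELSE → 156
loan_id=205: term_mo < 96 → 69
loan_id=206: ELSE → 94
loan_id=207: term_mo < 221 AND status IN ('grace', 'late', 'default') → -92
loan_id=208: ELSE → 127
loan_id=209: ELSE → 148
loan_id=210: ELSE → 146
loan_id=211: ELSE → 124
loan_id=212: ELSE → 81
loan_id=213: ELSE → 81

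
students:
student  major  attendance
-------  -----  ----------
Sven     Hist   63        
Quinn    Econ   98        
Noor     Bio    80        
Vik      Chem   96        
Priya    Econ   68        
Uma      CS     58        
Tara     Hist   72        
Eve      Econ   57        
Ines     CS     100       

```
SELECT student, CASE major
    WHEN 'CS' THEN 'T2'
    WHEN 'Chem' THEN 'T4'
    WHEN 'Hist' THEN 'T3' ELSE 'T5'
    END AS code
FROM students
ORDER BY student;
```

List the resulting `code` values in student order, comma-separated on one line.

T5, T2, T5, T5, T5, T3, T3, T2, T4

student=Eve: ELSE → T5
student=Ines: major='CS' → T2
student=Noor: ELSE → T5
student=Priya: ELSE → T5
student=Quinn: ELSE → T5
student=Sven: major='Hist' → T3
student=Tara: major='Hist' → T3
student=Uma: major='CS' → T2
student=Vik: major='Chem' → T4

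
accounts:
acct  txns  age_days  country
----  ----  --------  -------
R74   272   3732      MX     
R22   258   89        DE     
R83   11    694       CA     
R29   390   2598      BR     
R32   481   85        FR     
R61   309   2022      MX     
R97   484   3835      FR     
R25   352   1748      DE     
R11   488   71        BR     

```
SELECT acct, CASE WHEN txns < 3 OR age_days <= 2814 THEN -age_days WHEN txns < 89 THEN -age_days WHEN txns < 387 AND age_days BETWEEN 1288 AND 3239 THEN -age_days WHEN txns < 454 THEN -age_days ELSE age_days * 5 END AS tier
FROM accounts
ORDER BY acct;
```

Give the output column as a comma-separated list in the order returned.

acct=R11: txns < 3 OR age_days <= 2814 → -71
acct=R22: txns < 3 OR age_days <= 2814 → -89
acct=R25: txns < 3 OR age_days <= 2814 → -1748
acct=R29: txns < 3 OR age_days <= 2814 → -2598
acct=R32: txns < 3 OR age_days <= 2814 → -85
acct=R61: txns < 3 OR age_days <= 2814 → -2022
acct=R74: txns < 454 → -3732
acct=R83: txns < 3 OR age_days <= 2814 → -694
acct=R97: ELSE → 19175

-71, -89, -1748, -2598, -85, -2022, -3732, -694, 19175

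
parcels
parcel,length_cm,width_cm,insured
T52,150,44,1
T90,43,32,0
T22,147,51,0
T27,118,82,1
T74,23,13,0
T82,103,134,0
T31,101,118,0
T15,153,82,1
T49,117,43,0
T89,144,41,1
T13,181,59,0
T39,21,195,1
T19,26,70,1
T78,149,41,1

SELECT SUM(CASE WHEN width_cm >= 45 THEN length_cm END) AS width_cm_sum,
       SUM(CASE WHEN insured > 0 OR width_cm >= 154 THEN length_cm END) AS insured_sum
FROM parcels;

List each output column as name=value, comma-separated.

width_cm_sum=850, insured_sum=761

[width_cm_sum: width_cm >= 45]
parcel=T52: ✗
parcel=T90: ✗
parcel=T22: ✓ → 147
parcel=T27: ✓ → 118
parcel=T74: ✗
parcel=T82: ✓ → 103
parcel=T31: ✓ → 101
parcel=T15: ✓ → 153
parcel=T49: ✗
parcel=T89: ✗
parcel=T13: ✓ → 181
parcel=T39: ✓ → 21
parcel=T19: ✓ → 26
parcel=T78: ✗
width_cm_sum = 147 + 118 + 103 + 101 + 153 + 181 + 21 + 26 = 850
—
[insured_sum: insured > 0 OR width_cm >= 154]
parcel=T52: ✓ → 150
parcel=T90: ✗
parcel=T22: ✗
parcel=T27: ✓ → 118
parcel=T74: ✗
parcel=T82: ✗
parcel=T31: ✗
parcel=T15: ✓ → 153
parcel=T49: ✗
parcel=T89: ✓ → 144
parcel=T13: ✗
parcel=T39: ✓ → 21
parcel=T19: ✓ → 26
parcel=T78: ✓ → 149
insured_sum = 150 + 118 + 153 + 144 + 21 + 26 + 149 = 761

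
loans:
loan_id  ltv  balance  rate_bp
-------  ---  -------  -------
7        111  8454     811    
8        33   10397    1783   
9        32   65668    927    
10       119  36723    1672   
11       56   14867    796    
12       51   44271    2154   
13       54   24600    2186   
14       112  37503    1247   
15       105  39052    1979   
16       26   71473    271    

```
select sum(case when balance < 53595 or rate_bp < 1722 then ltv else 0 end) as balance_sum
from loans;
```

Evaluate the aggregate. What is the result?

loan_id=7: ✓ → 111
loan_id=8: ✓ → 33
loan_id=9: ✓ → 32
loan_id=10: ✓ → 119
loan_id=11: ✓ → 56
loan_id=12: ✓ → 51
loan_id=13: ✓ → 54
loan_id=14: ✓ → 112
loan_id=15: ✓ → 105
loan_id=16: ✓ → 26
balance_sum = 111 + 33 + 32 + 119 + 56 + 51 + 54 + 112 + 105 + 26 = 699

699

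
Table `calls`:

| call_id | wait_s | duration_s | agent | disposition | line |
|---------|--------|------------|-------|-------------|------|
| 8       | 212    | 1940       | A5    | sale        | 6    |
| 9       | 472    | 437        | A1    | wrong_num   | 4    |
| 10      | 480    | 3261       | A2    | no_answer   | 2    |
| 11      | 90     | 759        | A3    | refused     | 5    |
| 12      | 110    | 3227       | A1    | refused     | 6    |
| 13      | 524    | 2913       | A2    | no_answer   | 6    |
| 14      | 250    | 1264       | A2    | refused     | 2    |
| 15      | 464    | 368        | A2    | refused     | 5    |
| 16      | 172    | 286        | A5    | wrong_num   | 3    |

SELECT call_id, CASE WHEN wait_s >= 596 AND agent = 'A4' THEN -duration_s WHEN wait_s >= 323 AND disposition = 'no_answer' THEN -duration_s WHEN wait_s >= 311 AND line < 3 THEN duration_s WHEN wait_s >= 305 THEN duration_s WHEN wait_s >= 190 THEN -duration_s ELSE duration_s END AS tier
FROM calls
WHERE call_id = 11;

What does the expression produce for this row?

call_id = 11: wait_s=90, duration_s=759, agent=A3, disposition=refused, line=5.
wait_s >= 596 AND agent = 'A4' → false
wait_s >= 323 AND disposition = 'no_answer' → false
wait_s >= 311 AND line < 3 → false
wait_s >= 305 → false
wait_s >= 190 → false
No prior WHEN matched → ELSE → 759

759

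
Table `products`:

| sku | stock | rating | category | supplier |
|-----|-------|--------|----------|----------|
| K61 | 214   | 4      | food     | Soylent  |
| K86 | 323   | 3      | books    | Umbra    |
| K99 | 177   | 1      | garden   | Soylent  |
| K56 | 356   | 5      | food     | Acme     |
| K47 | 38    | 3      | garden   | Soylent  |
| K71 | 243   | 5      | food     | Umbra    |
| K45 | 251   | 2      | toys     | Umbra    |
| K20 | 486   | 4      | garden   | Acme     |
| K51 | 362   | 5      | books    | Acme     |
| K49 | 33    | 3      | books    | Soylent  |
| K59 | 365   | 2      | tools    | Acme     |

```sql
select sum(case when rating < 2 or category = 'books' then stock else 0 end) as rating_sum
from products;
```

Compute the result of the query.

sku=K61: ✗
sku=K86: ✓ → 323
sku=K99: ✓ → 177
sku=K56: ✗
sku=K47: ✗
sku=K71: ✗
sku=K45: ✗
sku=K20: ✗
sku=K51: ✓ → 362
sku=K49: ✓ → 33
sku=K59: ✗
rating_sum = 323 + 177 + 362 + 33 = 895

895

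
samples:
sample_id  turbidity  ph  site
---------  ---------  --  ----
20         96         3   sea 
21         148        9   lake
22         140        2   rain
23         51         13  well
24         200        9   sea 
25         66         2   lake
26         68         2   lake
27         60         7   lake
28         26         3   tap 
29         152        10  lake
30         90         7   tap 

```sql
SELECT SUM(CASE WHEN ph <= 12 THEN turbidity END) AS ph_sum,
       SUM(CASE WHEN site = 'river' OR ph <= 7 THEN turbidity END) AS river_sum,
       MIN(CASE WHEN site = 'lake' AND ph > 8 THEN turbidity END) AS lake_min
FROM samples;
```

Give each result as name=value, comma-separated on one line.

ph_sum=1046, river_sum=546, lake_min=148

[ph_sum: ph <= 12]
sample_id=20: ✓ → 96
sample_id=21: ✓ → 148
sample_id=22: ✓ → 140
sample_id=23: ✗
sample_id=24: ✓ → 200
sample_id=25: ✓ → 66
sample_id=26: ✓ → 68
sample_id=27: ✓ → 60
sample_id=28: ✓ → 26
sample_id=29: ✓ → 152
sample_id=30: ✓ → 90
ph_sum = 96 + 148 + 140 + 200 + 66 + 68 + 60 + 26 + 152 + 90 = 1046
—
[river_sum: site = 'river' OR ph <= 7]
sample_id=20: ✓ → 96
sample_id=21: ✗
sample_id=22: ✓ → 140
sample_id=23: ✗
sample_id=24: ✗
sample_id=25: ✓ → 66
sample_id=26: ✓ → 68
sample_id=27: ✓ → 60
sample_id=28: ✓ → 26
sample_id=29: ✗
sample_id=30: ✓ → 90
river_sum = 96 + 140 + 66 + 68 + 60 + 26 + 90 = 546
—
[lake_min: site = 'lake' AND ph > 8]
sample_id=20: ✗
sample_id=21: ✓ → 148
sample_id=22: ✗
sample_id=23: ✗
sample_id=24: ✗
sample_id=25: ✗
sample_id=26: ✗
sample_id=27: ✗
sample_id=28: ✗
sample_id=29: ✓ → 152
sample_id=30: ✗
lake_min = MIN(148, 152) = 148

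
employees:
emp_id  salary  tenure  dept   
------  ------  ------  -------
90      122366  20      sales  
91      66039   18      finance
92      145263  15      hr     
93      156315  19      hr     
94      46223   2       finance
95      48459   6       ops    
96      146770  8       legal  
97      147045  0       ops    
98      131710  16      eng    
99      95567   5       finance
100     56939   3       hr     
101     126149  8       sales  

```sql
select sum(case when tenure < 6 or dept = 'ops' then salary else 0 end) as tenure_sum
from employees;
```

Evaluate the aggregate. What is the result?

emp_id=90: ✗
emp_id=91: ✗
emp_id=92: ✗
emp_id=93: ✗
emp_id=94: ✓ → 46223
emp_id=95: ✓ → 48459
emp_id=96: ✗
emp_id=97: ✓ → 147045
emp_id=98: ✗
emp_id=99: ✓ → 95567
emp_id=100: ✓ → 56939
emp_id=101: ✗
tenure_sum = 46223 + 48459 + 147045 + 95567 + 56939 = 394233

394233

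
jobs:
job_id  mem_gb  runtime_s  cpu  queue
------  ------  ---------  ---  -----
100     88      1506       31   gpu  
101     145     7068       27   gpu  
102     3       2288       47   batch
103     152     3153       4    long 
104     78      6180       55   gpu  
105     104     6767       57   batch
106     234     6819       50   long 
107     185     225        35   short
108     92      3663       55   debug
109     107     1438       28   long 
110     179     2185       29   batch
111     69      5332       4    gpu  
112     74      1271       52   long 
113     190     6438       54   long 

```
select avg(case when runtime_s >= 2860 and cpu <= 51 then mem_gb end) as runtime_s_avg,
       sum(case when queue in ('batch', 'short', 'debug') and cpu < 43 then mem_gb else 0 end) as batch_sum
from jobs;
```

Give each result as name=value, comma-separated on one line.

runtime_s_avg=150, batch_sum=364

[runtime_s_avg: runtime_s >= 2860 and cpu <= 51]
job_id=100: ✗
job_id=101: ✓ → 145
job_id=102: ✗
job_id=103: ✓ → 152
job_id=104: ✗
job_id=105: ✗
job_id=106: ✓ → 234
job_id=107: ✗
job_id=108: ✗
job_id=109: ✗
job_id=110: ✗
job_id=111: ✓ → 69
job_id=112: ✗
job_id=113: ✗
runtime_s_avg = (145 + 152 + 234 + 69) / 4 = 150
—
[batch_sum: queue in ('batch', 'short', 'debug') and cpu < 43]
job_id=100: ✗
job_id=101: ✗
job_id=102: ✗
job_id=103: ✗
job_id=104: ✗
job_id=105: ✗
job_id=106: ✗
job_id=107: ✓ → 185
job_id=108: ✗
job_id=109: ✗
job_id=110: ✓ → 179
job_id=111: ✗
job_id=112: ✗
job_id=113: ✗
batch_sum = 185 + 179 = 364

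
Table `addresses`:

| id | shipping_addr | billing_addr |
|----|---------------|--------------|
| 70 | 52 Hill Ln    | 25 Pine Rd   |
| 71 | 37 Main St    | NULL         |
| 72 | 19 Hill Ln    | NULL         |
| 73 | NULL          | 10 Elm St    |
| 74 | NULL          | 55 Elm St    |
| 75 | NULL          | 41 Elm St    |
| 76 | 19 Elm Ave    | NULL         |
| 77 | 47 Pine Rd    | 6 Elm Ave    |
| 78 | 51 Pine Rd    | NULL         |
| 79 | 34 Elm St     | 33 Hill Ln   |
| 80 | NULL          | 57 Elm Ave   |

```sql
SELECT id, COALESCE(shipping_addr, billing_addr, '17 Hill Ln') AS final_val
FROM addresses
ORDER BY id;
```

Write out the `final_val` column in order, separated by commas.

id=70: shipping_addr=52 Hill Ln → 52 Hill Ln
id=71: shipping_addr=37 Main St → 37 Main St
id=72: shipping_addr=19 Hill Ln → 19 Hill Ln
id=73: shipping_addr=NULL, billing_addr=10 Elm St → 10 Elm St
id=74: shipping_addr=NULL, billing_addr=55 Elm St → 55 Elm St
id=75: shipping_addr=NULL, billing_addr=41 Elm St → 41 Elm St
id=76: shipping_addr=19 Elm Ave → 19 Elm Ave
id=77: shipping_addr=47 Pine Rd → 47 Pine Rd
id=78: shipping_addr=51 Pine Rd → 51 Pine Rd
id=79: shipping_addr=34 Elm St → 34 Elm St
id=80: shipping_addr=NULL, billing_addr=57 Elm Ave → 57 Elm Ave

52 Hill Ln, 37 Main St, 19 Hill Ln, 10 Elm St, 55 Elm St, 41 Elm St, 19 Elm Ave, 47 Pine Rd, 51 Pine Rd, 34 Elm St, 57 Elm Ave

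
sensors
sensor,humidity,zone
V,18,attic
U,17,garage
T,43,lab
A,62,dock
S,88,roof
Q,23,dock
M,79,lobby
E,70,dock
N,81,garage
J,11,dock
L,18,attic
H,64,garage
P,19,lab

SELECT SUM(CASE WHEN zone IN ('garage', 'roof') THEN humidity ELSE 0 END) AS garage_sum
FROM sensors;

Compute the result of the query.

250

sensor=V: ✗
sensor=U: ✓ → 17
sensor=T: ✗
sensor=A: ✗
sensor=S: ✓ → 88
sensor=Q: ✗
sensor=M: ✗
sensor=E: ✗
sensor=N: ✓ → 81
sensor=J: ✗
sensor=L: ✗
sensor=H: ✓ → 64
sensor=P: ✗
garage_sum = 17 + 88 + 81 + 64 = 250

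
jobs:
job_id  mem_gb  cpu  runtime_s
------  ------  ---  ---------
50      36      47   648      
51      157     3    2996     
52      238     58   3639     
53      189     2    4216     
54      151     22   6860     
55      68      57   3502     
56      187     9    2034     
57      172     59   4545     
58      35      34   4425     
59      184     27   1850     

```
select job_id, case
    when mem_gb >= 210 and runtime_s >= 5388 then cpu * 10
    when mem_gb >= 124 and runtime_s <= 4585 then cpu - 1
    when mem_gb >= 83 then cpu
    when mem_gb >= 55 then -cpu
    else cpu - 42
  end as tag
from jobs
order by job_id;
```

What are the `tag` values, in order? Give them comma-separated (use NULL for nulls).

job_id=50: ELSE → 5
job_id=51: mem_gb >= 124 and runtime_s <= 4585 → 2
job_id=52: mem_gb >= 124 and runtime_s <= 4585 → 57
job_id=53: mem_gb >= 124 and runtime_s <= 4585 → 1
job_id=54: mem_gb >= 83 → 22
job_id=55: mem_gb >= 55 → -57
job_id=56: mem_gb >= 124 and runtime_s <= 4585 → 8
job_id=57: mem_gb >= 124 and runtime_s <= 4585 → 58
job_id=58: ELSE → -8
job_id=59: mem_gb >= 124 and runtime_s <= 4585 → 26

5, 2, 57, 1, 22, -57, 8, 58, -8, 26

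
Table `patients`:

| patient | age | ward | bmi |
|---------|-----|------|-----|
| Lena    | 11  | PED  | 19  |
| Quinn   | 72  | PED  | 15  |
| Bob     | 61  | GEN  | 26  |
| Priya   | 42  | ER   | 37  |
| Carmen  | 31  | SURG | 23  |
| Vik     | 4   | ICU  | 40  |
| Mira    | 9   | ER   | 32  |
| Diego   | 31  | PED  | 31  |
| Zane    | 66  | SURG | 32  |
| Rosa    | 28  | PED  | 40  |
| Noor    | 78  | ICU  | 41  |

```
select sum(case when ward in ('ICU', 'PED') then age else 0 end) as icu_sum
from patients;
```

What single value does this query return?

patient=Lena: ✓ → 11
patient=Quinn: ✓ → 72
patient=Bob: ✗
patient=Priya: ✗
patient=Carmen: ✗
patient=Vik: ✓ → 4
patient=Mira: ✗
patient=Diego: ✓ → 31
patient=Zane: ✗
patient=Rosa: ✓ → 28
patient=Noor: ✓ → 78
icu_sum = 11 + 72 + 4 + 31 + 28 + 78 = 224

224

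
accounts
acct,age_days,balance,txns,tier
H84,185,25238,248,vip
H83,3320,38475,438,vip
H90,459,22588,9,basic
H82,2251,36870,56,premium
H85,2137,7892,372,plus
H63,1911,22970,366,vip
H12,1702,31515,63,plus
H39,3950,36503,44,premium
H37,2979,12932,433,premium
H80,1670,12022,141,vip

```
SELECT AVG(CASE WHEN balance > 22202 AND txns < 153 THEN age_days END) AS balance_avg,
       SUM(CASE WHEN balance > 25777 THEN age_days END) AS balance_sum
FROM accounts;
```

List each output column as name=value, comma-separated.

balance_avg=2090.5, balance_sum=11223

[balance_avg: balance > 22202 AND txns < 153]
acct=H84: ✗
acct=H83: ✗
acct=H90: ✓ → 459
acct=H82: ✓ → 2251
acct=H85: ✗
acct=H63: ✗
acct=H12: ✓ → 1702
acct=H39: ✓ → 3950
acct=H37: ✗
acct=H80: ✗
balance_avg = (459 + 2251 + 1702 + 3950) / 4 = 2090.5
—
[balance_sum: balance > 25777]
acct=H84: ✗
acct=H83: ✓ → 3320
acct=H90: ✗
acct=H82: ✓ → 2251
acct=H85: ✗
acct=H63: ✗
acct=H12: ✓ → 1702
acct=H39: ✓ → 3950
acct=H37: ✗
acct=H80: ✗
balance_sum = 3320 + 2251 + 1702 + 3950 = 11223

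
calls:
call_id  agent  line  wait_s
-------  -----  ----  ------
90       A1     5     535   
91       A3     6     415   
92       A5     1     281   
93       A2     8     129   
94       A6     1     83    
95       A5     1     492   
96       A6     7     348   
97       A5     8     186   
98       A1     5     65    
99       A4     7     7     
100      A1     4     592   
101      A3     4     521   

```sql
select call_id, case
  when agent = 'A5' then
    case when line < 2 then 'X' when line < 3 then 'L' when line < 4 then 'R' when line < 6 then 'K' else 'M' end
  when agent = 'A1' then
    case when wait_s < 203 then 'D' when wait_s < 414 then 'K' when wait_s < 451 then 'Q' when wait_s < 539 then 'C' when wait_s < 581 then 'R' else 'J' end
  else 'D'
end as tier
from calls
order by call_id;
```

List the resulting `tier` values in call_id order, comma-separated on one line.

C, D, X, D, D, X, D, M, D, D, J, D

call_id=90: agent='A1' → inner[wait_s < 539] → C
call_id=91: agent='A3' → outer ELSE → D
call_id=92: agent='A5' → inner[line < 2] → X
call_id=93: agent='A2' → outer ELSE → D
call_id=94: agent='A6' → outer ELSE → D
call_id=95: agent='A5' → inner[line < 2] → X
call_id=96: agent='A6' → outer ELSE → D
call_id=97: agent='A5' → inner[ELSE] → M
call_id=98: agent='A1' → inner[wait_s < 203] → D
call_id=99: agent='A4' → outer ELSE → D
call_id=100: agent='A1' → inner[ELSE] → J
call_id=101: agent='A3' → outer ELSE → D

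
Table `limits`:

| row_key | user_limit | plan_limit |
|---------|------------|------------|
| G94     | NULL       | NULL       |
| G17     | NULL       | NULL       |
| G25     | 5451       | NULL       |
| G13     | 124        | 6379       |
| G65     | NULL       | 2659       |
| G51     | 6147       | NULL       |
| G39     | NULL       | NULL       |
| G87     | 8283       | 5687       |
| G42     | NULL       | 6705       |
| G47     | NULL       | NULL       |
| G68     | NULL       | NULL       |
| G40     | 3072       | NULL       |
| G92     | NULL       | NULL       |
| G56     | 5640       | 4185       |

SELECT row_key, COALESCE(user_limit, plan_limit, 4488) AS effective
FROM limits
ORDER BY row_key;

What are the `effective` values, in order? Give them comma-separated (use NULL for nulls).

row_key=G13: user_limit=124 → 124
row_key=G17: user_limit=NULL, plan_limit=NULL, → literal 4488 → 4488
row_key=G25: user_limit=5451 → 5451
row_key=G39: user_limit=NULL, plan_limit=NULL, → literal 4488 → 4488
row_key=G40: user_limit=3072 → 3072
row_key=G42: user_limit=NULL, plan_limit=6705 → 6705
row_key=G47: user_limit=NULL, plan_limit=NULL, → literal 4488 → 4488
row_key=G51: user_limit=6147 → 6147
row_key=G56: user_limit=5640 → 5640
row_key=G65: user_limit=NULL, plan_limit=2659 → 2659
row_key=G68: user_limit=NULL, plan_limit=NULL, → literal 4488 → 4488
row_key=G87: user_limit=8283 → 8283
row_key=G92: user_limit=NULL, plan_limit=NULL, → literal 4488 → 4488
row_key=G94: user_limit=NULL, plan_limit=NULL, → literal 4488 → 4488

124, 4488, 5451, 4488, 3072, 6705, 4488, 6147, 5640, 2659, 4488, 8283, 4488, 4488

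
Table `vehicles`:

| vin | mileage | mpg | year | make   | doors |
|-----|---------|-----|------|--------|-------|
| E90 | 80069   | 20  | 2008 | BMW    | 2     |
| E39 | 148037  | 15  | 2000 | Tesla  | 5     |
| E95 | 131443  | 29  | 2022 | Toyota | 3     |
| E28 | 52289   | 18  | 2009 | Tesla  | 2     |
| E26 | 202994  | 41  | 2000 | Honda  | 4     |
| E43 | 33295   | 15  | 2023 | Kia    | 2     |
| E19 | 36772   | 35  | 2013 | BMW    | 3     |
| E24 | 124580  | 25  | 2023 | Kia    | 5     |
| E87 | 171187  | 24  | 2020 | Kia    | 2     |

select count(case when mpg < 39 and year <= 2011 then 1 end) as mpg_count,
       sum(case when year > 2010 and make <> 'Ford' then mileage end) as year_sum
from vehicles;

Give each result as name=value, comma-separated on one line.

[mpg_count: mpg < 39 and year <= 2011]
vin=E90: ✓ → 1
vin=E39: ✓ → 1
vin=E95: ✗
vin=E28: ✓ → 1
vin=E26: ✗
vin=E43: ✗
vin=E19: ✗
vin=E24: ✗
vin=E87: ✗
mpg_count = COUNT(1, 1, 1) = 3
—
[year_sum: year > 2010 and make <> 'Ford']
vin=E90: ✗
vin=E39: ✗
vin=E95: ✓ → 131443
vin=E28: ✗
vin=E26: ✗
vin=E43: ✓ → 33295
vin=E19: ✓ → 36772
vin=E24: ✓ → 124580
vin=E87: ✓ → 171187
year_sum = 131443 + 33295 + 36772 + 124580 + 171187 = 497277

mpg_count=3, year_sum=497277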